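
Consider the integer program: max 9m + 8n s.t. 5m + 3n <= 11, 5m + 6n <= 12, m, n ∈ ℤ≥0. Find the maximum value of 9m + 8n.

18

Relaxing integrality, the LP optimum is 20.67 at (m,n) = (2, 0.333), which is not an integer point.
(m,n)=(2,0): 5·2+3·0=10≤11, 5·2+6·0=10≤12, objective 18.
(m,n)=(1,1): 5·1+3·1=8≤11, 5·1+6·1=11≤12, objective 17.
(m,n)=(1,0): 5·1+3·0=5≤11, 5·1+6·0=5≤12, objective 9.
No feasible integer point exceeds 18.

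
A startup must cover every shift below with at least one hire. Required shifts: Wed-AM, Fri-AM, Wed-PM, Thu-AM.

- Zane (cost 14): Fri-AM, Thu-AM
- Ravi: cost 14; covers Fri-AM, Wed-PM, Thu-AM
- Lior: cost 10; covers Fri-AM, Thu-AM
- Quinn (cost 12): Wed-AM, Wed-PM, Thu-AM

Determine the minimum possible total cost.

Choose Lior and Quinn: together they cover Wed-AM, Fri-AM, Wed-PM, Thu-AM — every shift.
Total cost: 10 + 12 = 22.
No cover costs less than 22.

22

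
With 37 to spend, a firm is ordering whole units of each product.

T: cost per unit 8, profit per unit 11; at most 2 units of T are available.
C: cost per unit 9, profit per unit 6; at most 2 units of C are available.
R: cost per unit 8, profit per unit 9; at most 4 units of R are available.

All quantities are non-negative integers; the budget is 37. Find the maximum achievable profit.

40

1×T and 3×R: cost 32 ≤ 37, profit 1·11 + 3·9 = 38.
2×T and 2×R: cost 32 ≤ 37, profit 2·11 + 2·9 = 40.
Best is 40.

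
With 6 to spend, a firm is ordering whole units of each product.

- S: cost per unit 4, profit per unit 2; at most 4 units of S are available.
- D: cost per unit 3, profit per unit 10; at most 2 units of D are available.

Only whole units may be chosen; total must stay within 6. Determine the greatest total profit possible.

20

This is a bounded integer knapsack.
D has the best ratio (10/3); taking only D gives at most 2×10 = 20 (stopped by the cost limit).
Optimal: 2×D: cost 6 ≤ 6, profit 2·10 = 20.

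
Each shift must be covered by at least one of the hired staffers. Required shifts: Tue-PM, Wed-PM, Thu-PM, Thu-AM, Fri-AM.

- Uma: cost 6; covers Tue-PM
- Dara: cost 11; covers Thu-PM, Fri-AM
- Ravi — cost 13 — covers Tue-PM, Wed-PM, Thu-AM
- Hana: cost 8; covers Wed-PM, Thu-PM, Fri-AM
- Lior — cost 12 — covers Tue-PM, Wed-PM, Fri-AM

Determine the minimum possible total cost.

21

The greedy cost-per-new-shift heuristic would pick Hana, Uma, and Ravi for 27, but a cheaper cover exists.
Choose Ravi and Hana: together they cover Tue-PM, Wed-PM, Thu-PM, Thu-AM, Fri-AM — every shift.
Total cost: 13 + 8 = 21.
No cover costs less than 21.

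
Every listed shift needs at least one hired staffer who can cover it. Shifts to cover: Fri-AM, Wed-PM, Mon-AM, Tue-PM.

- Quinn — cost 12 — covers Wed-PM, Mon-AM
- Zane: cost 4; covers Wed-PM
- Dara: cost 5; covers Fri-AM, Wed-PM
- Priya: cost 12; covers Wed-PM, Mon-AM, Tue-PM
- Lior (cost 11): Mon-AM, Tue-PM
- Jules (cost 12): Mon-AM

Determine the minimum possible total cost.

Choose Dara and Lior: together they cover Fri-AM, Wed-PM, Mon-AM, Tue-PM — every shift.
Total cost: 5 + 11 = 16.
No cover costs less than 16.

16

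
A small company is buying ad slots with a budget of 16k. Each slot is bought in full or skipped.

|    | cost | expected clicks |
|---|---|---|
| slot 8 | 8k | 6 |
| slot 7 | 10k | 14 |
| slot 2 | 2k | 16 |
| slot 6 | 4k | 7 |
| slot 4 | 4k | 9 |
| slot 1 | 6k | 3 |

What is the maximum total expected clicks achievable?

Allowing fractional choices, the relaxed optimum would be about 40.4, but ad slots are indivisible.
slot 7 + slot 2 + slot 6: cost 10 + 2 + 4 = 16 ≤ 16, expected clicks 14 + 16 + 7 = 37.
slot 7 + slot 2 + slot 4: cost 10 + 2 + 4 = 16 ≤ 16, expected clicks 14 + 16 + 9 = 39.
Best is slot 7, slot 2, and slot 4 with total expected clicks 39.

39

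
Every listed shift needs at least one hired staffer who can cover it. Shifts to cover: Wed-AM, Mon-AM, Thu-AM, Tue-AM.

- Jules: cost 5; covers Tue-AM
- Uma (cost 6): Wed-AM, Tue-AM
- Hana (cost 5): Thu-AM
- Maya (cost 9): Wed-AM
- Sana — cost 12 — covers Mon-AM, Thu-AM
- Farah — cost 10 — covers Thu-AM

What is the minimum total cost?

18

This is an integer covering problem.
The greedy cost-per-new-shift heuristic would pick Uma, Hana, and Sana for 23, but a cheaper cover exists.
Choose Uma and Sana: together they cover Wed-AM, Mon-AM, Thu-AM, Tue-AM — every shift.
Total cost: 6 + 12 = 18.
No cover costs less than 18.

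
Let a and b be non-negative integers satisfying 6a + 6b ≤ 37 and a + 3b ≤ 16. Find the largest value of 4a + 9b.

(a,b)=(1,5) is feasible, giving 49.
(a,b)=(0,5) is feasible, giving 45.
(a,b)=(2,4) is feasible, giving 44.
Maximum is 49 at (a,b)=(1,5).

49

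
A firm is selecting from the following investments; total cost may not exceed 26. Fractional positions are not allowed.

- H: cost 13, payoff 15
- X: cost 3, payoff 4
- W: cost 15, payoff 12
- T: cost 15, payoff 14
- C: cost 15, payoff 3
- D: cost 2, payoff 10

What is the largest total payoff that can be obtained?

29

Allowing fractional choices, the relaxed optimum would be about 36.5, but investments are indivisible.
H + X + D: cost 13 + 3 + 2 = 18 ≤ 26, payoff 15 + 4 + 10 = 29.
X + W + D: cost 3 + 15 + 2 = 20 ≤ 26, payoff 4 + 12 + 10 = 26.
X + T + D: cost 3 + 15 + 2 = 20 ≤ 26, payoff 4 + 14 + 10 = 28.
Best is H, X, and D with total payoff 29.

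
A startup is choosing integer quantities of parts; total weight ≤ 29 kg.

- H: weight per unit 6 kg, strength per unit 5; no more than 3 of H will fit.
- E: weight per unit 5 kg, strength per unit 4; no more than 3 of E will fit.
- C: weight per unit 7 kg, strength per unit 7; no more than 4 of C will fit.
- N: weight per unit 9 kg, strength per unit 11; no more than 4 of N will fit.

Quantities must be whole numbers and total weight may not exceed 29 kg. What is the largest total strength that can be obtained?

33

N has the best ratio (11/9); taking only N gives at most 3×11 = 33 (stopped by the weight limit).
Optimal: 3×N: weight 27 ≤ 29, strength 3·11 = 33.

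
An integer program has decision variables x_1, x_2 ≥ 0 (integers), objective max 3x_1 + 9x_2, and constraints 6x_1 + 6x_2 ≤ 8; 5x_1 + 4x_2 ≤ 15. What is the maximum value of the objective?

9

The continuous relaxation peaks at (0, 1.33) with value 12.00; rounding to a feasible lattice point costs some objective.
(x_1,x_2)=(0,1): 6·0+6·1=6≤8, 5·0+4·1=4≤15, objective 9.
(x_1,x_2)=(1,0): 6·1+6·0=6≤8, 5·1+4·0=5≤15, objective 3.
(x_1,x_2)=(0,0): 6·0+6·0=0≤8, 5·0+4·0=0≤15, objective 0.
No feasible integer point exceeds 9.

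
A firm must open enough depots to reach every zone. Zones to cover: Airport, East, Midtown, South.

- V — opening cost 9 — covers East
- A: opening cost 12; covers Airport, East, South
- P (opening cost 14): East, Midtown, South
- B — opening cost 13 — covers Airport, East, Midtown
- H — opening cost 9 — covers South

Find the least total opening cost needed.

This is a weighted set-cover instance.
Choose B and H: together they cover Airport, East, Midtown, South — every zone.
Total opening cost: 13 + 9 = 22.

22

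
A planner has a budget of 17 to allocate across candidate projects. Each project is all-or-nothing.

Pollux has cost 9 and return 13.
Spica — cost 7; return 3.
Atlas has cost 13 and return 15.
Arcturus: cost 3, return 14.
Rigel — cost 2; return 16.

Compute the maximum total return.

Allowing fractional choices, the relaxed optimum would be about 46.5, but projects are indivisible.
Pollux + Arcturus + Rigel: cost 9 + 3 + 2 = 14 ≤ 17, return 13 + 14 + 16 = 43.
Spica + Arcturus + Rigel: cost 7 + 3 + 2 = 12 ≤ 17, return 3 + 14 + 16 = 33.
Best is Pollux, Arcturus, and Rigel with total return 43.

43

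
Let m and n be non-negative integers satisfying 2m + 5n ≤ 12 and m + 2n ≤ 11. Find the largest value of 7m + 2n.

42

(m,n)=(6,0): 2·6+5·0=12≤12, 1·6+2·0=6≤11, objective 42.
(m,n)=(5,0): 2·5+5·0=10≤12, 1·5+2·0=5≤11, objective 35.
The best lattice point is (6,0), giving 42.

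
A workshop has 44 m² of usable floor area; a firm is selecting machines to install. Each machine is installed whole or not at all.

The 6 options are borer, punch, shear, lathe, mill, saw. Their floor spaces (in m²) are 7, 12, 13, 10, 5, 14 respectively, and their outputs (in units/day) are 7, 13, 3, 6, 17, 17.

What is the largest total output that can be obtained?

This is a 0-1 knapsack instance.
punch + lathe + mill + saw: floor space 12 + 10 + 5 + 14 = 41 ≤ 44, output 13 + 6 + 17 + 17 = 53.
borer + punch + mill + saw: floor space 7 + 12 + 5 + 14 = 38 ≤ 44, output 7 + 13 + 17 + 17 = 54.
punch + shear + mill + saw: floor space 12 + 13 + 5 + 14 = 44 ≤ 44, output 13 + 3 + 17 + 17 = 50.
Best is borer, punch, mill, and saw with total output 54.

54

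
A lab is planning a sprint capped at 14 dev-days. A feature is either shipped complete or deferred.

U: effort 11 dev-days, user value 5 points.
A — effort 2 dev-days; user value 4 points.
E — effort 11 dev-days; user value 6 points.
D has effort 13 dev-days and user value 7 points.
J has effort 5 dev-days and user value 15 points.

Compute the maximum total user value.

Treat it as a binary knapsack problem.
Take A and J: effort 2 + 5 = 7 ≤ 14, user value 4 + 15 = 19.
No other feasible combination does better.

19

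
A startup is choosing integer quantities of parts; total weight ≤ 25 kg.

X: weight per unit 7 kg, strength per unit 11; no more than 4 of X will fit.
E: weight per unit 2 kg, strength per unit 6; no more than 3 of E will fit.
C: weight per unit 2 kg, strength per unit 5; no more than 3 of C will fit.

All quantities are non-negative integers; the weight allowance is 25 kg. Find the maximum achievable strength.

50

E has the best ratio (6/2); taking only E gives at most 3×6 = 18 (stopped by the supply cap of 3).
Mixing does better — 2×X, 3×E, and 2×C: weight 24 ≤ 25, strength 2·11 + 3·6 + 2·5 = 50.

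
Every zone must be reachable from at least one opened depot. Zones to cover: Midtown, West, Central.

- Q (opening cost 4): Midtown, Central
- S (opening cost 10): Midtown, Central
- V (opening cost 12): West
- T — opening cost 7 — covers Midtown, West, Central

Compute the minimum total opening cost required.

The greedy cost-per-new-zone heuristic would pick Q and T for 11, but a cheaper cover exists.
T alone covers Midtown, West, Central — every zone.
Total opening cost: 7.
No cover costs less than 7.

7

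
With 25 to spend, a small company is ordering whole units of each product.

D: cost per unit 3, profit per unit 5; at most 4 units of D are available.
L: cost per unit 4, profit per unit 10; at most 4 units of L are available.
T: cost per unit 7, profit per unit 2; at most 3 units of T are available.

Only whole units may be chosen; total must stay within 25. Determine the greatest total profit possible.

55

This is a bounded integer knapsack.
3×D and 4×L: cost 25 ≤ 25, profit 3·5 + 4·10 = 55.
2×D and 4×L: cost 22 ≤ 25, profit 2·5 + 4·10 = 50.
Best is 55.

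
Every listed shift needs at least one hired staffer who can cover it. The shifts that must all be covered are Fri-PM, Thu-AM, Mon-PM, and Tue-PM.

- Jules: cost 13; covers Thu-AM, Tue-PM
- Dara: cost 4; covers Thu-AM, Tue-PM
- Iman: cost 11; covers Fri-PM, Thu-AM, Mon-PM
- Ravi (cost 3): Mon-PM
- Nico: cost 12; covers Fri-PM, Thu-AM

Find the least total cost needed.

This is a weighted set-cover instance.
The greedy cost-per-new-shift heuristic would pick Dara, Ravi, and Iman for 18, but a cheaper cover exists.
Choose Dara and Iman: together they cover Fri-PM, Thu-AM, Mon-PM, Tue-PM — every shift.
Total cost: 4 + 11 = 15.
No cover costs less than 15.

15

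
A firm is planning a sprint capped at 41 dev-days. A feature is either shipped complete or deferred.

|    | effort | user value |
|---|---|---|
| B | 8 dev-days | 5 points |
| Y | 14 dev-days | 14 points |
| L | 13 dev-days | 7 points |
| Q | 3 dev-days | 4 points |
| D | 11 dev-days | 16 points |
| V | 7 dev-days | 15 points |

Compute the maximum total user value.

Allowing fractional choices, the relaxed optimum would be about 52.8, but features are indivisible.
Y + Q + D + V: effort 14 + 3 + 11 + 7 = 35 ≤ 41, user value 14 + 4 + 16 + 15 = 49.
B + Y + D + V: effort 8 + 14 + 11 + 7 = 40 ≤ 41, user value 5 + 14 + 16 + 15 = 50.
Best is B, Y, D, and V with total user value 50.

50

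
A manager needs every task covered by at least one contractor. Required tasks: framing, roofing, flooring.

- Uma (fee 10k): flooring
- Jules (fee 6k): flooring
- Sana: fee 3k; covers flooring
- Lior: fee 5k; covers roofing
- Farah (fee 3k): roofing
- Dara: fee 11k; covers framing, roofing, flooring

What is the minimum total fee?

This is an integer covering problem.
Dara alone covers framing, roofing, flooring — every task.
Total fee: 11.

11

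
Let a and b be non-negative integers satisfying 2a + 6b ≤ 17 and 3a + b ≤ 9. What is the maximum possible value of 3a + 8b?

22

Relaxing integrality, the LP optimum is 23.44 at (a,b) = (2.31, 2.06), which is not an integer point.
(a,b)=(2,2): 2·2+6·2=16≤17, 3·2+1·2=8≤9, objective 22.
(a,b)=(1,2): 2·1+6·2=14≤17, 3·1+1·2=5≤9, objective 19.
Maximum is 22 at (a,b)=(2,2).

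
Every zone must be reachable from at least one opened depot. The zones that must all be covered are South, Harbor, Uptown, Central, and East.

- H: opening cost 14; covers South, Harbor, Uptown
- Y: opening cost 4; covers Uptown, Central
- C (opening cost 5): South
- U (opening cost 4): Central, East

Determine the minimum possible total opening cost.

18

This is a weighted set-cover instance.
The greedy cost-per-new-zone heuristic would pick Y, U, C, and H for 27, but a cheaper cover exists.
Choose H and U: together they cover South, Harbor, Uptown, Central, East — every zone.
Total opening cost: 14 + 4 = 18.
No cover costs less than 18.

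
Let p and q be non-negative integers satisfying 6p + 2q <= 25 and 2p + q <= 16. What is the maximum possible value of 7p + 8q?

Relaxing integrality, the LP optimum is 100.00 at (p,q) = (0, 12.5), which is not an integer point.
(p,q)=(0,12) is feasible, giving 96.
(p,q)=(0,11) is feasible, giving 88.
No feasible integer point exceeds 96.

96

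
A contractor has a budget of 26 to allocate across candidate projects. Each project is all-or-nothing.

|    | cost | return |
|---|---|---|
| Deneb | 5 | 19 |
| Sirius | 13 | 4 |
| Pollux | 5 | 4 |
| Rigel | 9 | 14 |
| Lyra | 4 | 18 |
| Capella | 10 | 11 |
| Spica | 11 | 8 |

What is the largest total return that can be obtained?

This is a 0-1 knapsack instance.
Deneb + Pollux + Rigel + Lyra: cost 5 + 5 + 9 + 4 = 23 ≤ 26, return 19 + 4 + 14 + 18 = 55.
Deneb + Pollux + Lyra + Capella: cost 5 + 5 + 4 + 10 = 24 ≤ 26, return 19 + 4 + 18 + 11 = 52.
Best is Deneb, Pollux, Rigel, and Lyra with total return 55.

55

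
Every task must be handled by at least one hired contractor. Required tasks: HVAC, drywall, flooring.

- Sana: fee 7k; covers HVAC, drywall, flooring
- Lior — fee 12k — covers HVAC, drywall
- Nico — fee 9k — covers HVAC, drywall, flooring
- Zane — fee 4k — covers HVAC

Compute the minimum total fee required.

Sana alone covers HVAC, drywall, flooring — every task.
Total fee: 7.
No cover costs less than 7.

7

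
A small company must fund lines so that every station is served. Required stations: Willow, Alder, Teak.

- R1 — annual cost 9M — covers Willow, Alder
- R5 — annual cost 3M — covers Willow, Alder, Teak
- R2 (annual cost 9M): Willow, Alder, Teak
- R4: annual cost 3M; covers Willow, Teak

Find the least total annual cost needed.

R5 alone covers Willow, Alder, Teak — every station.
Total annual cost: 3.
No cover costs less than 3.

3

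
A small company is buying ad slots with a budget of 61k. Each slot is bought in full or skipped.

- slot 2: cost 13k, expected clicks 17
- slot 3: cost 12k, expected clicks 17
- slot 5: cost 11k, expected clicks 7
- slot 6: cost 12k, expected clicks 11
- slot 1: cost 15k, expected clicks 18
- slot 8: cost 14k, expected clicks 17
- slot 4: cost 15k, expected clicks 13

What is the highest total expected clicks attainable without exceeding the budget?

Allowing fractional choices, the relaxed optimum would be about 75.4, but ad slots are indivisible.
slot 2 + slot 3 + slot 1 + slot 4: cost 13 + 12 + 15 + 15 = 55 ≤ 61, expected clicks 17 + 17 + 18 + 13 = 65.
slot 2 + slot 3 + slot 1 + slot 8: cost 13 + 12 + 15 + 14 = 54 ≤ 61, expected clicks 17 + 17 + 18 + 17 = 69.
Best is slot 2, slot 3, slot 1, and slot 8 with total expected clicks 69.

69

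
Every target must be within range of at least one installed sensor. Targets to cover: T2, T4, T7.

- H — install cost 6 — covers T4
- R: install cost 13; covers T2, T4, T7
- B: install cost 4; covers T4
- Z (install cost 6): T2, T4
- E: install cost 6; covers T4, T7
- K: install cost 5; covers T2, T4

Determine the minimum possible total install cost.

11

Choose E and K: together they cover T2, T4, T7 — every target.
Total install cost: 6 + 5 = 11.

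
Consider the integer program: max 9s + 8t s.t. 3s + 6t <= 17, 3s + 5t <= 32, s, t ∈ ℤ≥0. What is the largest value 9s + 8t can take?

45

The continuous relaxation peaks at (5.67, 0) with value 51.00; rounding to a feasible lattice point costs some objective.
(s,t)=(5,0): 3·5+6·0=15≤17, 3·5+5·0=15≤32, objective 45.
(s,t)=(4,0): 3·4+6·0=12≤17, 3·4+5·0=12≤32, objective 36.
No feasible integer point exceeds 45.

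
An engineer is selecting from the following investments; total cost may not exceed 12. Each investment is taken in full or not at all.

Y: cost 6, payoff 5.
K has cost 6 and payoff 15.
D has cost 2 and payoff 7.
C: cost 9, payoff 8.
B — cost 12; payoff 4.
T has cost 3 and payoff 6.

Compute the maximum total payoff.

28

Allowing fractional choices, the relaxed optimum would be about 28.9, but investments are indivisible.
K + D: cost 6 + 2 = 8 ≤ 12, payoff 15 + 7 = 22.
K + D + T: cost 6 + 2 + 3 = 11 ≤ 12, payoff 15 + 7 + 6 = 28.
Best is K, D, and T with total payoff 28.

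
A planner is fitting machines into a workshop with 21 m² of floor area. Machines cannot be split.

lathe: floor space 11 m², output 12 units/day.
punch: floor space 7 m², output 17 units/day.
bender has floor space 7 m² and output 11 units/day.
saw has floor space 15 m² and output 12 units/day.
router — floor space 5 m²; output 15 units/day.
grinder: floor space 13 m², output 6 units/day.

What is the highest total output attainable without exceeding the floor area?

Allowing fractional choices, the relaxed optimum would be about 45.2, but machines are indivisible.
punch + router: floor space 7 + 5 = 12 ≤ 21, output 17 + 15 = 32.
punch + bender + router: floor space 7 + 7 + 5 = 19 ≤ 21, output 17 + 11 + 15 = 43.
Best is punch, bender, and router with total output 43.

43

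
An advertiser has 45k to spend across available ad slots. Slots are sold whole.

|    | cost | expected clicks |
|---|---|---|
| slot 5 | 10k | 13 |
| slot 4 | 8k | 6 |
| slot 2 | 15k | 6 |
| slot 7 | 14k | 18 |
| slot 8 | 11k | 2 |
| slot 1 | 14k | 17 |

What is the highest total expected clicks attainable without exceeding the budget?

Take slot 5, slot 7, and slot 1: cost 10 + 14 + 14 = 38 ≤ 45, expected clicks 13 + 18 + 17 = 48.
No other feasible combination does better.

48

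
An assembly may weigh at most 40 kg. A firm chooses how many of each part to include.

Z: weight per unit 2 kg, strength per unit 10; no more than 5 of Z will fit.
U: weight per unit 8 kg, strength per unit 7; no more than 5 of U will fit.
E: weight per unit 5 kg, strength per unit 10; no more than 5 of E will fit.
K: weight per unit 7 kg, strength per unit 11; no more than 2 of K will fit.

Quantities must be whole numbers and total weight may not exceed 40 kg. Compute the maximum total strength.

102

This is a bounded integer knapsack.
Z has the best ratio (10/2); taking only Z gives at most 5×10 = 50 (stopped by the supply cap of 5).
Mixing does better — 5×Z, 3×E, and 2×K: weight 39 ≤ 40, strength 5·10 + 3·10 + 2·11 = 102.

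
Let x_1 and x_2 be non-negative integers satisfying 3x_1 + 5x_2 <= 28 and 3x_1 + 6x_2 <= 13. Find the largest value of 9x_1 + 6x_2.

Relaxing integrality, the LP optimum is 39.00 at (x_1,x_2) = (4.33, 0), which is not an integer point.
(x_1,x_2)=(4,0): 3·4+5·0=12≤28, 3·4+6·0=12≤13, objective 36.
(x_1,x_2)=(3,0): 3·3+5·0=9≤28, 3·3+6·0=9≤13, objective 27.
No feasible integer point exceeds 36.

36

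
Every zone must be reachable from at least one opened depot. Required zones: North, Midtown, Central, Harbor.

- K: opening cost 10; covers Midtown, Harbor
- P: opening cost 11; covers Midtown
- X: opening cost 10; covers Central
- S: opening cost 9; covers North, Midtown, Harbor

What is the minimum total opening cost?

This is an integer covering problem.
Choose X and S: together they cover North, Midtown, Central, Harbor — every zone.
Total opening cost: 10 + 9 = 19.
No cover costs less than 19.

19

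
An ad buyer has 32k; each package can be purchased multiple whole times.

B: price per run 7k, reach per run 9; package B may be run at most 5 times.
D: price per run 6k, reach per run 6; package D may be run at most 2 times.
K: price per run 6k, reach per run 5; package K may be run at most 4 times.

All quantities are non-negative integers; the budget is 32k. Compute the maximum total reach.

This is a bounded integer knapsack.
B has the best ratio (9/7); taking only B gives at most 4×9 = 36 (stopped by the price limit).
Optimal: 4×B: price 28 ≤ 32, reach 4·9 = 36.

36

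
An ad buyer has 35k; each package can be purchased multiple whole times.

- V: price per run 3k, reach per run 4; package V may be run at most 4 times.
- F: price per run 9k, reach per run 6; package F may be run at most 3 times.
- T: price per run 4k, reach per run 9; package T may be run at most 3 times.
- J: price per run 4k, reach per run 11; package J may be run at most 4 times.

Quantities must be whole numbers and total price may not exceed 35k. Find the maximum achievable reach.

79

This is a bounded integer knapsack.
Take 2×V, 3×T, and 4×J: price 34 ≤ 35, reach 2·4 + 3·9 + 4·11 = 79.
J has the best ratio (11/4) and is taken to its limit of 4; remaining capacity is filled optimally with the others.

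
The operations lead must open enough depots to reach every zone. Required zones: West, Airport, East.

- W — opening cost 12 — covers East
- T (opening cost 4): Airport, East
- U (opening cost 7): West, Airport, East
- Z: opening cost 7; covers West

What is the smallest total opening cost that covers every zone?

7

U alone covers West, Airport, East — every zone.
Total opening cost: 7.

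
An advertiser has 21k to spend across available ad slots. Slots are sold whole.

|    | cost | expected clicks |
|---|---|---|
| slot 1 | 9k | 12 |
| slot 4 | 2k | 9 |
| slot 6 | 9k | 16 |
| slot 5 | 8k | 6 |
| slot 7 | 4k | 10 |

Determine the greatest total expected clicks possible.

Take slot 1, slot 4, and slot 6: cost 9 + 2 + 9 = 20 ≤ 21, expected clicks 12 + 9 + 16 = 37.
No other feasible combination does better.

37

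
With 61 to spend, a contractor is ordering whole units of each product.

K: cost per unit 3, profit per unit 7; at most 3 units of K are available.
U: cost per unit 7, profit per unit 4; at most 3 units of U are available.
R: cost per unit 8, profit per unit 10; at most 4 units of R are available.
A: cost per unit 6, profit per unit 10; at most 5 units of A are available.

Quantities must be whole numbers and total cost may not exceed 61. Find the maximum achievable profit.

2×K, 3×R, and 5×A: cost 60 ≤ 61, profit 2·7 + 3·10 + 5·10 = 94.
3×K, 2×R, and 5×A: cost 55 ≤ 61, profit 3·7 + 2·10 + 5·10 = 91.
Best is 94.

94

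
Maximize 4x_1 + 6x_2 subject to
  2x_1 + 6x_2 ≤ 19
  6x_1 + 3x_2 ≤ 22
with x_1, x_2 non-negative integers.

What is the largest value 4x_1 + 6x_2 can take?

20

The continuous relaxation peaks at (2.5, 2.33) with value 24.00; rounding to a feasible lattice point costs some objective.
(x_1,x_2)=(2,2): 2·2+6·2=16≤19, 6·2+3·2=18≤22, objective 20.
(x_1,x_2)=(3,1): 2·3+6·1=12≤19, 6·3+3·1=21≤22, objective 18.
(x_1,x_2)=(1,2): 2·1+6·2=14≤19, 6·1+3·2=12≤22, objective 16.
No feasible integer point exceeds 20.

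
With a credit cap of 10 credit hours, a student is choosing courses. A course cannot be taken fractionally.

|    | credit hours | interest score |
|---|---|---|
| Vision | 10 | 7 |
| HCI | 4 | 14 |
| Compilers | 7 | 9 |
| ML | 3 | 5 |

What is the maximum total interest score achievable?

Allowing fractional choices, the relaxed optimum would be about 22.9, but courses are indivisible.
HCI + ML: credit hours 4 + 3 = 7 ≤ 10, interest score 14 + 5 = 19.
HCI: credit hours 4 ≤ 10, interest score 14.
Best is HCI and ML with total interest score 19.

19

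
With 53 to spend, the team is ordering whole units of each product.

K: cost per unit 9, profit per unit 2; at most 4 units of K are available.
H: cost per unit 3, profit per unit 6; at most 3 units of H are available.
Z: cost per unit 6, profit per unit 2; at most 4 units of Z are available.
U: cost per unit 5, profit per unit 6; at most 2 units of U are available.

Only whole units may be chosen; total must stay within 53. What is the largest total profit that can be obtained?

40

H has the best ratio (6/3); taking only H gives at most 3×6 = 18 (stopped by the supply cap of 3).
Mixing does better — 1×K, 3×H, 4×Z, and 2×U: cost 52 ≤ 53, profit 1·2 + 3·6 + 4·2 + 2·6 = 40.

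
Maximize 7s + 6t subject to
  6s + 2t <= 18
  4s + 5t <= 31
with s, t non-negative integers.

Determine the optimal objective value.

(s,t)=(1,5): 6·1+2·5=16≤18, 4·1+5·5=29≤31, objective 37.
(s,t)=(0,6): 6·0+2·6=12≤18, 4·0+5·6=30≤31, objective 36.
(s,t)=(1,4): 6·1+2·4=14≤18, 4·1+5·4=24≤31, objective 31.
(s,t)=(0,5): 6·0+2·5=10≤18, 4·0+5·5=25≤31, objective 30.
Maximum is 37 at (s,t)=(1,5).

37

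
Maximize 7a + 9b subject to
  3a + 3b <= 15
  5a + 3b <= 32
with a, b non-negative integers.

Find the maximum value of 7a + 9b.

45

(a,b)=(0,5): 3·0+3·5=15≤15, 5·0+3·5=15≤32, objective 45.
(a,b)=(1,4): 3·1+3·4=15≤15, 5·1+3·4=17≤32, objective 43.
(a,b)=(0,4): 3·0+3·4=12≤15, 5·0+3·4=12≤32, objective 36.
Maximum is 45 at (a,b)=(0,5).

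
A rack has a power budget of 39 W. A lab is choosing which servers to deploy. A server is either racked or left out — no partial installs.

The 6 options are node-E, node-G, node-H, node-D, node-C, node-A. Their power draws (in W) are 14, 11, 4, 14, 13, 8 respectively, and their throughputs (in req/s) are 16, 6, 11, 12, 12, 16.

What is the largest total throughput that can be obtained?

55

Treat it as a binary knapsack problem.
node-E + node-H + node-C + node-A: power draw 14 + 4 + 13 + 8 = 39 ≤ 39, throughput 16 + 11 + 12 + 16 = 55.
node-H + node-D + node-C + node-A: power draw 4 + 14 + 13 + 8 = 39 ≤ 39, throughput 11 + 12 + 12 + 16 = 51.
Best is node-E, node-H, node-C, and node-A with total throughput 55.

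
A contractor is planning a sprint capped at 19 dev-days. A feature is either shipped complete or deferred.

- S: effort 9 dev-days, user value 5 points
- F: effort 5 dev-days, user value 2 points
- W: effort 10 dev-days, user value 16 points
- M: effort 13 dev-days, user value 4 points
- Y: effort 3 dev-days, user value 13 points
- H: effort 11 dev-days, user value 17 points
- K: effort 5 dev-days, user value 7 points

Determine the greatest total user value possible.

37

Allowing fractional choices, the relaxed optimum would be about 38.3, but features are indivisible.
W + Y + K: effort 10 + 3 + 5 = 18 ≤ 19, user value 16 + 13 + 7 = 36.
Y + H + K: effort 3 + 11 + 5 = 19 ≤ 19, user value 13 + 17 + 7 = 37.
F + Y + H: effort 5 + 3 + 11 = 19 ≤ 19, user value 2 + 13 + 17 = 32.
Best is Y, H, and K with total user value 37.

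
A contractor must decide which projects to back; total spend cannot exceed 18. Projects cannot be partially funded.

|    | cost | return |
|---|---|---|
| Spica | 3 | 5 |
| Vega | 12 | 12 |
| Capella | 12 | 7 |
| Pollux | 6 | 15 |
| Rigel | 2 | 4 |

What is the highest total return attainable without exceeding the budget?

This is an integer program with binary decision variables.
Capella + Pollux: cost 12 + 6 = 18 ≤ 18, return 7 + 15 = 22.
Spica + Pollux + Rigel: cost 3 + 6 + 2 = 11 ≤ 18, return 5 + 15 + 4 = 24.
Vega + Pollux: cost 12 + 6 = 18 ≤ 18, return 12 + 15 = 27.
Best is Vega and Pollux with total return 27.

27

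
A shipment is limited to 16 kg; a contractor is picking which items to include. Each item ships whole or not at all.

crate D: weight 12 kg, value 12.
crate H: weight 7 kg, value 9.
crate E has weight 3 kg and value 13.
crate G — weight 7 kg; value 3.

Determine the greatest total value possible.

25

crate H + crate E: weight 7 + 3 = 10 ≤ 16, value 9 + 13 = 22.
crate D + crate E: weight 12 + 3 = 15 ≤ 16, value 12 + 13 = 25.
Best is crate D and crate E with total value 25.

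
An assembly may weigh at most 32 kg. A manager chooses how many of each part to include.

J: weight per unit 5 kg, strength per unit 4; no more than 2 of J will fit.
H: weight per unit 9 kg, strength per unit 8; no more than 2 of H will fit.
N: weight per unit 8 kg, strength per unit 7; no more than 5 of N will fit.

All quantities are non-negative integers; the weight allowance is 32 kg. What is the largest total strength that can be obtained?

28

H has the best ratio (8/9); taking only H gives at most 2×8 = 16 (stopped by the supply cap of 2).
Mixing does better — 4×N: weight 32 ≤ 32, strength 4·7 = 28.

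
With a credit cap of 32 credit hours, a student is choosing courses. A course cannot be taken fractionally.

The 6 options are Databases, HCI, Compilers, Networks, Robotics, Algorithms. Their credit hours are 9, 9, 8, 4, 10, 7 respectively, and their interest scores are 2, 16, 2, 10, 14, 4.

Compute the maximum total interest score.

Allowing fractional choices, the relaxed optimum would be about 44.5, but courses are indivisible.
Databases + HCI + Networks + Robotics: credit hours 9 + 9 + 4 + 10 = 32 ≤ 32, interest score 2 + 16 + 10 + 14 = 42.
HCI + Networks + Robotics + Algorithms: credit hours 9 + 4 + 10 + 7 = 30 ≤ 32, interest score 16 + 10 + 14 + 4 = 44.
HCI + Compilers + Networks + Robotics: credit hours 9 + 8 + 4 + 10 = 31 ≤ 32, interest score 16 + 2 + 10 + 14 = 42.
Best is HCI, Networks, Robotics, and Algorithms with total interest score 44.

44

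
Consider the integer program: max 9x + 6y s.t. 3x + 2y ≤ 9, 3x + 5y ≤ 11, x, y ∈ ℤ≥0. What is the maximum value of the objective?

(x,y)=(3,0): 3·3+2·0=9≤9, 3·3+5·0=9≤11, objective 27.
(x,y)=(2,1): 3·2+2·1=8≤9, 3·2+5·1=11≤11, objective 24.
(x,y)=(2,0): 3·2+2·0=6≤9, 3·2+5·0=6≤11, objective 18.
The best lattice point is (3,0), giving 27.

27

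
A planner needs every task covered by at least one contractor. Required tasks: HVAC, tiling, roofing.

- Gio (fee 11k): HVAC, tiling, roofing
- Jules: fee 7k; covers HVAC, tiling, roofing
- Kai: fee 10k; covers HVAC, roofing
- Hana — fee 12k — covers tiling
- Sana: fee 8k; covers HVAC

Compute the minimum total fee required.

Jules alone covers HVAC, tiling, roofing — every task.
Total fee: 7.
No cover costs less than 7.

7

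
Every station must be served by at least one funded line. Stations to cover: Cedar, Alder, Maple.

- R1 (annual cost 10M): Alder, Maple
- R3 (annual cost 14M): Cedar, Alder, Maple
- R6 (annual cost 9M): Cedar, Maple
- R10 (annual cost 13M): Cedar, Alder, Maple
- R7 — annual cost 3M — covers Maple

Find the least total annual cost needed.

The greedy cost-per-new-station heuristic would pick R7 and R10 for 16, but a cheaper cover exists.
R10 alone covers Cedar, Alder, Maple — every station.
Total annual cost: 13.
No cover costs less than 13.

13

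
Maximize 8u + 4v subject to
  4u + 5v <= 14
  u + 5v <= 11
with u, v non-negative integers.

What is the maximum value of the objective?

Relaxing integrality, the LP optimum is 28.00 at (u,v) = (3.5, 0), which is not an integer point.
(u,v)=(3,0): 4·3+5·0=12≤14, 1·3+5·0=3≤11, objective 24.
(u,v)=(2,1): 4·2+5·1=13≤14, 1·2+5·1=7≤11, objective 20.
(u,v)=(2,0): 4·2+5·0=8≤14, 1·2+5·0=2≤11, objective 16.
Maximum is 24 at (u,v)=(3,0).

24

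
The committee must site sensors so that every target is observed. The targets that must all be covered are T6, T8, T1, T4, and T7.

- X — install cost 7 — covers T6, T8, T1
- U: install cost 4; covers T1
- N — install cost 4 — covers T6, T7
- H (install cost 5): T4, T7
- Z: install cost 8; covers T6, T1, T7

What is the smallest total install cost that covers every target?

12

The greedy cost-per-new-target heuristic would pick N, X, and H for 16, but a cheaper cover exists.
Choose X and H: together they cover T6, T8, T1, T4, T7 — every target.
Total install cost: 7 + 5 = 12.
No cover costs less than 12.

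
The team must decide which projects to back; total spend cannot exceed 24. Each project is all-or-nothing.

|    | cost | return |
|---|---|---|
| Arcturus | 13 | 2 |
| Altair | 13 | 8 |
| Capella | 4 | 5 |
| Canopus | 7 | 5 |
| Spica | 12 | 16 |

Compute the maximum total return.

Capella + Canopus + Spica: cost 4 + 7 + 12 = 23 ≤ 24, return 5 + 5 + 16 = 26.
Capella + Spica: cost 4 + 12 = 16 ≤ 24, return 5 + 16 = 21.
Best is Capella, Canopus, and Spica with total return 26.

26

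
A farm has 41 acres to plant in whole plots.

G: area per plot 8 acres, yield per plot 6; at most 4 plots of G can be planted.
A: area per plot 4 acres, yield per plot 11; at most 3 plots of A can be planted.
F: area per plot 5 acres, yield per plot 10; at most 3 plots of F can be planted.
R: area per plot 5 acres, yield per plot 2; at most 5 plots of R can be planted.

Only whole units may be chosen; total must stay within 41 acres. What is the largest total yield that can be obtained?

71

1×G, 3×A, and 3×F: area 35 ≤ 41, yield 1·6 + 3·11 + 3·10 = 69.
1×G, 3×A, 3×F, and 1×R: area 40 ≤ 41, yield 1·6 + 3·11 + 3·10 + 1·2 = 71.
Best is 71.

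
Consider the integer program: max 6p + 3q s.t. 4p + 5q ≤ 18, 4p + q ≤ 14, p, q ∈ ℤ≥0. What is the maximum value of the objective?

21

Relaxing integrality, the LP optimum is 22.50 at (p,q) = (3.25, 1), which is not an integer point.
(p,q)=(3,1) is feasible, giving 21.
(p,q)=(3,0) is feasible, giving 18.
(p,q)=(2,2) is feasible, giving 18.
No feasible integer point exceeds 21.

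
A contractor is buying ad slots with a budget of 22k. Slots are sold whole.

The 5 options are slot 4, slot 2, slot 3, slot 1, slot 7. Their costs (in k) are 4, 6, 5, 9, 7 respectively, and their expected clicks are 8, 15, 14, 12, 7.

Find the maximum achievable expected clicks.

Allowing fractional choices, the relaxed optimum would be about 46.3, but ad slots are indivisible.
slot 4 + slot 2 + slot 3 + slot 7: cost 4 + 6 + 5 + 7 = 22 ≤ 22, expected clicks 8 + 15 + 14 + 7 = 44.
slot 4 + slot 2 + slot 3: cost 4 + 6 + 5 = 15 ≤ 22, expected clicks 8 + 15 + 14 = 37.
slot 2 + slot 3 + slot 1: cost 6 + 5 + 9 = 20 ≤ 22, expected clicks 15 + 14 + 12 = 41.
Best is slot 4, slot 2, slot 3, and slot 7 with total expected clicks 44.

44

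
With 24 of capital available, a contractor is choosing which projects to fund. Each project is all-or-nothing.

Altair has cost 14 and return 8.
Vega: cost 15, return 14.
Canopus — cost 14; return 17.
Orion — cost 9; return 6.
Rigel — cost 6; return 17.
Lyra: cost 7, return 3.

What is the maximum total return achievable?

34

Allowing fractional choices, the relaxed optimum would be about 37.7, but projects are indivisible.
Canopus + Rigel: cost 14 + 6 = 20 ≤ 24, return 17 + 17 = 34.
Vega + Rigel: cost 15 + 6 = 21 ≤ 24, return 14 + 17 = 31.
Orion + Rigel + Lyra: cost 9 + 6 + 7 = 22 ≤ 24, return 6 + 17 + 3 = 26.
Best is Canopus and Rigel with total return 34.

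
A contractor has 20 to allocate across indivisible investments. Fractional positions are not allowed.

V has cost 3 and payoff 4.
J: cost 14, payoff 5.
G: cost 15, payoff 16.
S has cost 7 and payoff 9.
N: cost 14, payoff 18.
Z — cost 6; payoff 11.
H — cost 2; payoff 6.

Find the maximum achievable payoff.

30

Treat it as a binary knapsack problem.
Allowing fractional choices, the relaxed optimum would be about 32.6, but investments are indivisible.
V + S + Z + H: cost 3 + 7 + 6 + 2 = 18 ≤ 20, payoff 4 + 9 + 11 + 6 = 30.
V + N + H: cost 3 + 14 + 2 = 19 ≤ 20, payoff 4 + 18 + 6 = 28.
N + Z: cost 14 + 6 = 20 ≤ 20, payoff 18 + 11 = 29.
Best is V, S, Z, and H with total payoff 30.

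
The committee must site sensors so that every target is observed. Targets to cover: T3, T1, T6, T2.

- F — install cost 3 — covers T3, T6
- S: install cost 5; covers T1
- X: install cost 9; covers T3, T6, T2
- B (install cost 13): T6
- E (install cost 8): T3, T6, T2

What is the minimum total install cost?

This is an integer covering problem.
The greedy cost-per-new-target heuristic would pick F, S, and E for 16, but a cheaper cover exists.
Choose S and E: together they cover T3, T1, T6, T2 — every target.
Total install cost: 5 + 8 = 13.
No cover costs less than 13.

13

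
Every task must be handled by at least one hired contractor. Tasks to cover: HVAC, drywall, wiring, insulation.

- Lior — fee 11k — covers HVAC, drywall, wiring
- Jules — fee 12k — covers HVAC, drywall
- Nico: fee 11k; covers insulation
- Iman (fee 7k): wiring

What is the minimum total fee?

22

Choose Lior and Nico: together they cover HVAC, drywall, wiring, insulation — every task.
Total fee: 11 + 11 = 22.
No cover costs less than 22.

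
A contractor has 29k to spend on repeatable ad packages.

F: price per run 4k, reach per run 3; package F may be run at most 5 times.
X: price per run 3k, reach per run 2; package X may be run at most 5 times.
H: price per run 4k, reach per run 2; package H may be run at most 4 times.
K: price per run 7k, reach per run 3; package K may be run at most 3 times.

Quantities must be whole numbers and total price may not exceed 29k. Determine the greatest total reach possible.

21

This is a bounded integer knapsack.
F has the best ratio (3/4); taking only F gives at most 5×3 = 15 (stopped by the supply cap of 5).
Mixing does better — 5×F and 3×X: price 29 ≤ 29, reach 5·3 + 3·2 = 21.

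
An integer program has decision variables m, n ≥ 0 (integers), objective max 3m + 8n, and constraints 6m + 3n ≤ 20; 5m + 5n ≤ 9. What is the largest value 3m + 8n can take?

8

(m,n)=(0,1) is feasible, giving 8.
(m,n)=(1,0) is feasible, giving 3.
(m,n)=(0,0) is feasible, giving 0.
Maximum is 8 at (m,n)=(0,1).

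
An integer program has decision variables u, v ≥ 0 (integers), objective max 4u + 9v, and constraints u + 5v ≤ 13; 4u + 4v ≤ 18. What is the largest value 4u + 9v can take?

The continuous relaxation peaks at (2.38, 2.12) with value 28.62; rounding to a feasible lattice point costs some objective.
(u,v)=(2,2): 1·2+5·2=12≤13, 4·2+4·2=16≤18, objective 26.
(u,v)=(1,2): 1·1+5·2=11≤13, 4·1+4·2=12≤18, objective 22.
(u,v)=(3,1): 1·3+5·1=8≤13, 4·3+4·1=16≤18, objective 21.
No feasible integer point exceeds 26.

26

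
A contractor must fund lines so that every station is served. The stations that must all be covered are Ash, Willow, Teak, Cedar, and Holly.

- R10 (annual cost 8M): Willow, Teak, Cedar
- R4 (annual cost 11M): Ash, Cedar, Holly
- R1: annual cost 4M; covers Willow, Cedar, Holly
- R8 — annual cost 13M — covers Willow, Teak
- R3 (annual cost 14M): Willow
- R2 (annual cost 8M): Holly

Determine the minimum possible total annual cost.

19

The greedy cost-per-new-station heuristic would pick R1, R10, and R4 for 23, but a cheaper cover exists.
Choose R10 and R4: together they cover Ash, Willow, Teak, Cedar, Holly — every station.
Total annual cost: 8 + 11 = 19.
No cover costs less than 19.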